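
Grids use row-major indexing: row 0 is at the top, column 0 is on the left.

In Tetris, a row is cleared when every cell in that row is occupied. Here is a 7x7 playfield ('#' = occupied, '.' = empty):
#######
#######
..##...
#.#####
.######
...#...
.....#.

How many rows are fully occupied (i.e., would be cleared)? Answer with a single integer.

Check each row:
  row 0: 0 empty cells -> FULL (clear)
  row 1: 0 empty cells -> FULL (clear)
  row 2: 5 empty cells -> not full
  row 3: 1 empty cell -> not full
  row 4: 1 empty cell -> not full
  row 5: 6 empty cells -> not full
  row 6: 6 empty cells -> not full
Total rows cleared: 2

Answer: 2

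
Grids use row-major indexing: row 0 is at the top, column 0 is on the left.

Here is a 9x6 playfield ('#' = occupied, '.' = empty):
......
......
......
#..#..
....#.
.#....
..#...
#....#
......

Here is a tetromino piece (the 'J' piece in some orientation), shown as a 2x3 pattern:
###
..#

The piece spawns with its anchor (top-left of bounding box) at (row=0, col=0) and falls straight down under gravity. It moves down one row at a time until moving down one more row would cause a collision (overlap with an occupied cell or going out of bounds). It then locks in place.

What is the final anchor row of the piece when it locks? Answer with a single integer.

Spawn at (row=0, col=0). Try each row:
  row 0: fits
  row 1: fits
  row 2: fits
  row 3: blocked -> lock at row 2

Answer: 2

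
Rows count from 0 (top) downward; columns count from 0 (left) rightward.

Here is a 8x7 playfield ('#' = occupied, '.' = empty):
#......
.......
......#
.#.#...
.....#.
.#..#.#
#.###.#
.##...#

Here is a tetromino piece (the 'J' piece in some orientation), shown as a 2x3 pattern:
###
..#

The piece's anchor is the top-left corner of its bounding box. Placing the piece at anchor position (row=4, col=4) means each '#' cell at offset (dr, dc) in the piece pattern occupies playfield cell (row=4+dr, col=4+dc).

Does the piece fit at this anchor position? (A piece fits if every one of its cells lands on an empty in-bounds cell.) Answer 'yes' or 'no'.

Answer: no

Derivation:
Check each piece cell at anchor (4, 4):
  offset (0,0) -> (4,4): empty -> OK
  offset (0,1) -> (4,5): occupied ('#') -> FAIL
  offset (0,2) -> (4,6): empty -> OK
  offset (1,2) -> (5,6): occupied ('#') -> FAIL
All cells valid: no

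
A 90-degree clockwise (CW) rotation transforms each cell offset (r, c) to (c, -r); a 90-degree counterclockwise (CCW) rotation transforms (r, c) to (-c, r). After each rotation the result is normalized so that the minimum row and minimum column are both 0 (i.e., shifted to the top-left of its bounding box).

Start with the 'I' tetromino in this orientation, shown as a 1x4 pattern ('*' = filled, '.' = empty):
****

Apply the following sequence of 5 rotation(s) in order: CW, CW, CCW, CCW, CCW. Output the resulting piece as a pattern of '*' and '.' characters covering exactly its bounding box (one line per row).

Start:
****
After rotation 1 (CW):
*
*
*
*
After rotation 2 (CW):
****
After rotation 3 (CCW):
*
*
*
*
After rotation 4 (CCW):
****
After rotation 5 (CCW):
*
*
*
*

Answer: *
*
*
*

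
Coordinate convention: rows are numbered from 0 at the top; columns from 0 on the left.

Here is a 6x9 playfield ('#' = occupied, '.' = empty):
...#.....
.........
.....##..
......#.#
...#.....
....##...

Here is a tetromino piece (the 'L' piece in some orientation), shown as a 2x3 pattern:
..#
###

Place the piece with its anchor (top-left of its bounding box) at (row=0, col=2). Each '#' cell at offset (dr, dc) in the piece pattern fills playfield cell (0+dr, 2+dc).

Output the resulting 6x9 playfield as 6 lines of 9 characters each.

Answer: ...##....
..###....
.....##..
......#.#
...#.....
....##...

Derivation:
Fill (0+0,2+2) = (0,4)
Fill (0+1,2+0) = (1,2)
Fill (0+1,2+1) = (1,3)
Fill (0+1,2+2) = (1,4)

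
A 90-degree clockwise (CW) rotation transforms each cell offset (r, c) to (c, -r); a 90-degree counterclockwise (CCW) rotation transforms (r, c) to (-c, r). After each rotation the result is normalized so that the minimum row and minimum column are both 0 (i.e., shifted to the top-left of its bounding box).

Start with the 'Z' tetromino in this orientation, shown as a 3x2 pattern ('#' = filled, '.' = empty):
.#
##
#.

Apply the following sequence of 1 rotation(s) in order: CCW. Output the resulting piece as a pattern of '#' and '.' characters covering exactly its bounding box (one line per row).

Start:
.#
##
#.
After rotation 1 (CCW):
##.
.##

Answer: ##.
.##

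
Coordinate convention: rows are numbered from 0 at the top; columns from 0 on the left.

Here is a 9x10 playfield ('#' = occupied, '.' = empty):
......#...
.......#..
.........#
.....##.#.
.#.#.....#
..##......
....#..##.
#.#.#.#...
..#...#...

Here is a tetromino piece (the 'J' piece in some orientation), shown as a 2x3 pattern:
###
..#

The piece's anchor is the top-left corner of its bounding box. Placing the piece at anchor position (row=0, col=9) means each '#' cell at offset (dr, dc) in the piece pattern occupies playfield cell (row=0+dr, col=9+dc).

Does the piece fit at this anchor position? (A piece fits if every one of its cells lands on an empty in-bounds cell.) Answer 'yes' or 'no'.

Check each piece cell at anchor (0, 9):
  offset (0,0) -> (0,9): empty -> OK
  offset (0,1) -> (0,10): out of bounds -> FAIL
  offset (0,2) -> (0,11): out of bounds -> FAIL
  offset (1,2) -> (1,11): out of bounds -> FAIL
All cells valid: no

Answer: no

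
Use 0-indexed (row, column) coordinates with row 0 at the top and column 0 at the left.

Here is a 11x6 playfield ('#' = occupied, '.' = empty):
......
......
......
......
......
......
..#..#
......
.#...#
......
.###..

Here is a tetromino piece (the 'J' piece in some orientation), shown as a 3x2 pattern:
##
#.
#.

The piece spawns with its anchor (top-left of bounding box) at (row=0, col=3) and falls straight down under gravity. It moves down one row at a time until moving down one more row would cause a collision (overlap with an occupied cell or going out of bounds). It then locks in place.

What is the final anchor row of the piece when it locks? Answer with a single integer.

Answer: 7

Derivation:
Spawn at (row=0, col=3). Try each row:
  row 0: fits
  row 1: fits
  row 2: fits
  row 3: fits
  row 4: fits
  row 5: fits
  row 6: fits
  row 7: fits
  row 8: blocked -> lock at row 7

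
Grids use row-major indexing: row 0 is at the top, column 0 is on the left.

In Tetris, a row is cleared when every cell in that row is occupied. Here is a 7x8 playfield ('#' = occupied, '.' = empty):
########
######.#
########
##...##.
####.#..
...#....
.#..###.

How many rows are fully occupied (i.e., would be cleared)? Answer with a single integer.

Check each row:
  row 0: 0 empty cells -> FULL (clear)
  row 1: 1 empty cell -> not full
  row 2: 0 empty cells -> FULL (clear)
  row 3: 4 empty cells -> not full
  row 4: 3 empty cells -> not full
  row 5: 7 empty cells -> not full
  row 6: 4 empty cells -> not full
Total rows cleared: 2

Answer: 2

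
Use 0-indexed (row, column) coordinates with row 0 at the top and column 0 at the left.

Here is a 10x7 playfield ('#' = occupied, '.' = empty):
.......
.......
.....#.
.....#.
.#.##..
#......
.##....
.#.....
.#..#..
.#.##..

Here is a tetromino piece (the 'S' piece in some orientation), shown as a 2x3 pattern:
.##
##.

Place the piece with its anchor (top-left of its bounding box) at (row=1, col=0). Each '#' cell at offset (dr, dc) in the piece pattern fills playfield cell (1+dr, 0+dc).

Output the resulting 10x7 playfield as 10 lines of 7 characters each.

Fill (1+0,0+1) = (1,1)
Fill (1+0,0+2) = (1,2)
Fill (1+1,0+0) = (2,0)
Fill (1+1,0+1) = (2,1)

Answer: .......
.##....
##...#.
.....#.
.#.##..
#......
.##....
.#.....
.#..#..
.#.##..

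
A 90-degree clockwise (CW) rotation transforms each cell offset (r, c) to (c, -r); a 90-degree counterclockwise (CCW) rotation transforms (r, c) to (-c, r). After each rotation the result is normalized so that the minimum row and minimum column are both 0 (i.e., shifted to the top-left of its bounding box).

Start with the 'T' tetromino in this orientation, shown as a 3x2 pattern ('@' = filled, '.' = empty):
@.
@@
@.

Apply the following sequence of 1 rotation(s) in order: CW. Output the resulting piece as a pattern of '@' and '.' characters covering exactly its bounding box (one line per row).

Answer: @@@
.@.

Derivation:
Start:
@.
@@
@.
After rotation 1 (CW):
@@@
.@.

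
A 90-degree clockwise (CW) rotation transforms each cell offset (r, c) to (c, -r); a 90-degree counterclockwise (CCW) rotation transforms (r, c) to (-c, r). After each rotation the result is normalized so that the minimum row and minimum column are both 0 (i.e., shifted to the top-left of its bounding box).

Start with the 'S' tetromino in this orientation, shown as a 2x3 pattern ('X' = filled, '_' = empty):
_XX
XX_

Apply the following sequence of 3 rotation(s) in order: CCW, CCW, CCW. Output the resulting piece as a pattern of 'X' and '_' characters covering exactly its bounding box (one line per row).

Answer: X_
XX
_X

Derivation:
Start:
_XX
XX_
After rotation 1 (CCW):
X_
XX
_X
After rotation 2 (CCW):
_XX
XX_
After rotation 3 (CCW):
X_
XX
_X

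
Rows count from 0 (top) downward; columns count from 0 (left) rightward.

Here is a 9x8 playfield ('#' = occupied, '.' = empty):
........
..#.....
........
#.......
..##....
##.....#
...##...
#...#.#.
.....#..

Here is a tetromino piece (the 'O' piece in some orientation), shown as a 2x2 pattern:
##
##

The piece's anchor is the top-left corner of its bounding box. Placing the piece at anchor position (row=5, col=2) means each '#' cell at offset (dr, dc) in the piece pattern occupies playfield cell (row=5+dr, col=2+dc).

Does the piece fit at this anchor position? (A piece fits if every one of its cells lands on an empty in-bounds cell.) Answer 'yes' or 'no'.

Check each piece cell at anchor (5, 2):
  offset (0,0) -> (5,2): empty -> OK
  offset (0,1) -> (5,3): empty -> OK
  offset (1,0) -> (6,2): empty -> OK
  offset (1,1) -> (6,3): occupied ('#') -> FAIL
All cells valid: no

Answer: no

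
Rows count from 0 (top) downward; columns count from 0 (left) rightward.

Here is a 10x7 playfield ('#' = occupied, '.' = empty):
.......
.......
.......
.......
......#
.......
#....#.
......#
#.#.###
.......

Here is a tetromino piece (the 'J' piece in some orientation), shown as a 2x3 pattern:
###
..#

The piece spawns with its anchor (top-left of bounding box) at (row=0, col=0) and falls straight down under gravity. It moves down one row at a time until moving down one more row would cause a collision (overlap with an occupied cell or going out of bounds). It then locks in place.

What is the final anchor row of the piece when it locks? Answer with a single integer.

Spawn at (row=0, col=0). Try each row:
  row 0: fits
  row 1: fits
  row 2: fits
  row 3: fits
  row 4: fits
  row 5: fits
  row 6: blocked -> lock at row 5

Answer: 5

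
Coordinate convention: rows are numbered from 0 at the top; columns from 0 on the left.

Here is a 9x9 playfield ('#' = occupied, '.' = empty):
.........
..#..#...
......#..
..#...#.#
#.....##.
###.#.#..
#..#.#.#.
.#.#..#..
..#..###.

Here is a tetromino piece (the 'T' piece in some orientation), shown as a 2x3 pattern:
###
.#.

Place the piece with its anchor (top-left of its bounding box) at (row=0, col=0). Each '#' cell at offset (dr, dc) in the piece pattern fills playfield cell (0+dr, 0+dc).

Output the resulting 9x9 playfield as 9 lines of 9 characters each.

Answer: ###......
.##..#...
......#..
..#...#.#
#.....##.
###.#.#..
#..#.#.#.
.#.#..#..
..#..###.

Derivation:
Fill (0+0,0+0) = (0,0)
Fill (0+0,0+1) = (0,1)
Fill (0+0,0+2) = (0,2)
Fill (0+1,0+1) = (1,1)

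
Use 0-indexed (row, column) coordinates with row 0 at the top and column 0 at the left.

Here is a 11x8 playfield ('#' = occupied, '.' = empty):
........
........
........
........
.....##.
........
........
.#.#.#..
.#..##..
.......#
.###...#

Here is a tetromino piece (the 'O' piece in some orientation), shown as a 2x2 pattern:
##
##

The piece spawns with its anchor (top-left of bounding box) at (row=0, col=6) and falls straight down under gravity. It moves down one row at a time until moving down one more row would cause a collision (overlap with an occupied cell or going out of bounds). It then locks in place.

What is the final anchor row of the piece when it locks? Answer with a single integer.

Spawn at (row=0, col=6). Try each row:
  row 0: fits
  row 1: fits
  row 2: fits
  row 3: blocked -> lock at row 2

Answer: 2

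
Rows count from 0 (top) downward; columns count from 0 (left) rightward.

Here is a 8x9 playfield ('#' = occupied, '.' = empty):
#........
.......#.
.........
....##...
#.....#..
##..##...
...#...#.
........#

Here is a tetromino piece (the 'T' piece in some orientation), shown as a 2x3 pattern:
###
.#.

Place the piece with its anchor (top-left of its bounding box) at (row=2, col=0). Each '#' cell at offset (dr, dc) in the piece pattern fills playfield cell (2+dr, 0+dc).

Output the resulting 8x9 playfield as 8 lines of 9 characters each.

Answer: #........
.......#.
###......
.#..##...
#.....#..
##..##...
...#...#.
........#

Derivation:
Fill (2+0,0+0) = (2,0)
Fill (2+0,0+1) = (2,1)
Fill (2+0,0+2) = (2,2)
Fill (2+1,0+1) = (3,1)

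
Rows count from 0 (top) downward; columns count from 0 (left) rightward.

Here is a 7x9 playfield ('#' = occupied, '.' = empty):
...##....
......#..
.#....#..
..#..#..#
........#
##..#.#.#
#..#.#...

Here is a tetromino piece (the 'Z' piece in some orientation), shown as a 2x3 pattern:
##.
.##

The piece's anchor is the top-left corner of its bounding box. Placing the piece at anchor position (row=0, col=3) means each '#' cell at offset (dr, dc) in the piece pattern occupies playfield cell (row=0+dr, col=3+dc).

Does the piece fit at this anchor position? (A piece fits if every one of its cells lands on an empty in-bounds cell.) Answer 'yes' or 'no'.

Answer: no

Derivation:
Check each piece cell at anchor (0, 3):
  offset (0,0) -> (0,3): occupied ('#') -> FAIL
  offset (0,1) -> (0,4): occupied ('#') -> FAIL
  offset (1,1) -> (1,4): empty -> OK
  offset (1,2) -> (1,5): empty -> OK
All cells valid: no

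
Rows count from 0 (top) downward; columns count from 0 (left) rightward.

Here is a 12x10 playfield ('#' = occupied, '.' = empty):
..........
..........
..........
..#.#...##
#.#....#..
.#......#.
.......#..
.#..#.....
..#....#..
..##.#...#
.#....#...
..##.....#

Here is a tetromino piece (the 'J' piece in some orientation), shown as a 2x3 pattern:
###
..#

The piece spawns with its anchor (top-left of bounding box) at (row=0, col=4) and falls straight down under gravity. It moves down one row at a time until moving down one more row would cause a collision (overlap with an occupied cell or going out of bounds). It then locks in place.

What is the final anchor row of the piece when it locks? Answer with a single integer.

Answer: 2

Derivation:
Spawn at (row=0, col=4). Try each row:
  row 0: fits
  row 1: fits
  row 2: fits
  row 3: blocked -> lock at row 2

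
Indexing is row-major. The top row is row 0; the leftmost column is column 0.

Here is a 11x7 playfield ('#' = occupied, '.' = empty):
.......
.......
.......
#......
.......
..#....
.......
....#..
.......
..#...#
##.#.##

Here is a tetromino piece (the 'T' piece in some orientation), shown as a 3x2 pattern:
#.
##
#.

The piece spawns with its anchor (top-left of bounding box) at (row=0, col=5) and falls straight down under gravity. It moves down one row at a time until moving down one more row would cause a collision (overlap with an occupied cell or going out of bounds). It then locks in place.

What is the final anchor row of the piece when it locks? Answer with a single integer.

Spawn at (row=0, col=5). Try each row:
  row 0: fits
  row 1: fits
  row 2: fits
  row 3: fits
  row 4: fits
  row 5: fits
  row 6: fits
  row 7: fits
  row 8: blocked -> lock at row 7

Answer: 7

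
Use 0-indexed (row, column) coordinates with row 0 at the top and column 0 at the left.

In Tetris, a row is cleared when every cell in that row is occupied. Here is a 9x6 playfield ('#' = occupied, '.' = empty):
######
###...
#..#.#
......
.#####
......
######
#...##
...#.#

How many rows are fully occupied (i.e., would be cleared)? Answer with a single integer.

Check each row:
  row 0: 0 empty cells -> FULL (clear)
  row 1: 3 empty cells -> not full
  row 2: 3 empty cells -> not full
  row 3: 6 empty cells -> not full
  row 4: 1 empty cell -> not full
  row 5: 6 empty cells -> not full
  row 6: 0 empty cells -> FULL (clear)
  row 7: 3 empty cells -> not full
  row 8: 4 empty cells -> not full
Total rows cleared: 2

Answer: 2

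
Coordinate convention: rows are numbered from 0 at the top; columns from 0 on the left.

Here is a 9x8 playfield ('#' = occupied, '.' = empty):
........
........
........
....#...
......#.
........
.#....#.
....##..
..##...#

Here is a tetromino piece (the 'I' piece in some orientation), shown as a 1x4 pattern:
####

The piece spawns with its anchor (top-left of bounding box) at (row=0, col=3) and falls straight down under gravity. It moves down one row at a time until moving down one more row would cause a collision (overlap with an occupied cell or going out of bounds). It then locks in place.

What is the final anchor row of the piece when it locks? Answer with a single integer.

Spawn at (row=0, col=3). Try each row:
  row 0: fits
  row 1: fits
  row 2: fits
  row 3: blocked -> lock at row 2

Answer: 2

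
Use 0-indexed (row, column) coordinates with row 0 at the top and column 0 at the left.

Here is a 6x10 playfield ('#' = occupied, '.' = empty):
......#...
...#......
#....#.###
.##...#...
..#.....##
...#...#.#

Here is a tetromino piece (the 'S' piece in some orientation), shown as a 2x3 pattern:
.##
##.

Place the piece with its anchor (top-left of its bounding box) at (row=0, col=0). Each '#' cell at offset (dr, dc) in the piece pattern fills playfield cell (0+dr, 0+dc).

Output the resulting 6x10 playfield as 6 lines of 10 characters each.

Fill (0+0,0+1) = (0,1)
Fill (0+0,0+2) = (0,2)
Fill (0+1,0+0) = (1,0)
Fill (0+1,0+1) = (1,1)

Answer: .##...#...
##.#......
#....#.###
.##...#...
..#.....##
...#...#.#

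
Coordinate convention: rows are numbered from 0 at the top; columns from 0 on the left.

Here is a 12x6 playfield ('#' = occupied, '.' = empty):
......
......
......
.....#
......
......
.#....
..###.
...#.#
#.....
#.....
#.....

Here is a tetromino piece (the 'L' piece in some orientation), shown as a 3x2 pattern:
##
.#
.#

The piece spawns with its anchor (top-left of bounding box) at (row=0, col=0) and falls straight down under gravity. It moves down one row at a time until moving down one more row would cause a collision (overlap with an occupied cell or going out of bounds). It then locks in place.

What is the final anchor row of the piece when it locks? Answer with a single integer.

Answer: 3

Derivation:
Spawn at (row=0, col=0). Try each row:
  row 0: fits
  row 1: fits
  row 2: fits
  row 3: fits
  row 4: blocked -> lock at row 3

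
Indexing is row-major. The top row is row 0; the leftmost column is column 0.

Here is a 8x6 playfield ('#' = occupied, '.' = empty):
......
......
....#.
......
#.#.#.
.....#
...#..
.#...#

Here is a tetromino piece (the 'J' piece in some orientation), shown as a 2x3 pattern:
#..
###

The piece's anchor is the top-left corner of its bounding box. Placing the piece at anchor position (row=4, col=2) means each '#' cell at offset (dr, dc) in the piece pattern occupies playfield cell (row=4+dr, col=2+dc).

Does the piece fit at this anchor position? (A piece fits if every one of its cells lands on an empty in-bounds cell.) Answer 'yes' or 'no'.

Check each piece cell at anchor (4, 2):
  offset (0,0) -> (4,2): occupied ('#') -> FAIL
  offset (1,0) -> (5,2): empty -> OK
  offset (1,1) -> (5,3): empty -> OK
  offset (1,2) -> (5,4): empty -> OK
All cells valid: no

Answer: no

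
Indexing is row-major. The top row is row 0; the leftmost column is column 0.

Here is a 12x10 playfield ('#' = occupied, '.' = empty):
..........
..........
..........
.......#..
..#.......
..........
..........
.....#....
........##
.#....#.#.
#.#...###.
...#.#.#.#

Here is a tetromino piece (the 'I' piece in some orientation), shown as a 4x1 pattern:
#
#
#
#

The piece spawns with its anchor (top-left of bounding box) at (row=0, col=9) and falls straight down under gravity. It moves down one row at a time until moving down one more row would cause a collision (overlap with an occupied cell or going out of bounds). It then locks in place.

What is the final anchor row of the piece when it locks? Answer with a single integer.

Answer: 4

Derivation:
Spawn at (row=0, col=9). Try each row:
  row 0: fits
  row 1: fits
  row 2: fits
  row 3: fits
  row 4: fits
  row 5: blocked -> lock at row 4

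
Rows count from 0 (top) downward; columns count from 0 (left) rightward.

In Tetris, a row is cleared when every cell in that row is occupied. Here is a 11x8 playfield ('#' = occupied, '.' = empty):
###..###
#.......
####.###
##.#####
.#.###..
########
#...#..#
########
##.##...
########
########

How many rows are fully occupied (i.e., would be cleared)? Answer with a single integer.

Answer: 4

Derivation:
Check each row:
  row 0: 2 empty cells -> not full
  row 1: 7 empty cells -> not full
  row 2: 1 empty cell -> not full
  row 3: 1 empty cell -> not full
  row 4: 4 empty cells -> not full
  row 5: 0 empty cells -> FULL (clear)
  row 6: 5 empty cells -> not full
  row 7: 0 empty cells -> FULL (clear)
  row 8: 4 empty cells -> not full
  row 9: 0 empty cells -> FULL (clear)
  row 10: 0 empty cells -> FULL (clear)
Total rows cleared: 4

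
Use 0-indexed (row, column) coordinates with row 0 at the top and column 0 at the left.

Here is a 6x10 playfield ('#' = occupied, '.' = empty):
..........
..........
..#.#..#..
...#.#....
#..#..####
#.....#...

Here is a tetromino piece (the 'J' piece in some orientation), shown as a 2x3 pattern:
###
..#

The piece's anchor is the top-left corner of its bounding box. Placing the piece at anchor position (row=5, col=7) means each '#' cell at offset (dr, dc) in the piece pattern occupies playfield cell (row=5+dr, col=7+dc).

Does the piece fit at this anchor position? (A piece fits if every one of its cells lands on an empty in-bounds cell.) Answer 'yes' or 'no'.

Check each piece cell at anchor (5, 7):
  offset (0,0) -> (5,7): empty -> OK
  offset (0,1) -> (5,8): empty -> OK
  offset (0,2) -> (5,9): empty -> OK
  offset (1,2) -> (6,9): out of bounds -> FAIL
All cells valid: no

Answer: no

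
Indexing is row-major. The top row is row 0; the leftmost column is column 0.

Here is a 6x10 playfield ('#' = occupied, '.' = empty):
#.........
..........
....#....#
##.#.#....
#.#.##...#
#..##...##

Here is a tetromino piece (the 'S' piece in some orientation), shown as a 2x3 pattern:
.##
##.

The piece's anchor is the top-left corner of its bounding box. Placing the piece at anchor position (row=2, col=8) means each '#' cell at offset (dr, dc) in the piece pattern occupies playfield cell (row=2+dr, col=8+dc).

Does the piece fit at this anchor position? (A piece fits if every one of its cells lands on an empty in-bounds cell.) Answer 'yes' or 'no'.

Answer: no

Derivation:
Check each piece cell at anchor (2, 8):
  offset (0,1) -> (2,9): occupied ('#') -> FAIL
  offset (0,2) -> (2,10): out of bounds -> FAIL
  offset (1,0) -> (3,8): empty -> OK
  offset (1,1) -> (3,9): empty -> OK
All cells valid: no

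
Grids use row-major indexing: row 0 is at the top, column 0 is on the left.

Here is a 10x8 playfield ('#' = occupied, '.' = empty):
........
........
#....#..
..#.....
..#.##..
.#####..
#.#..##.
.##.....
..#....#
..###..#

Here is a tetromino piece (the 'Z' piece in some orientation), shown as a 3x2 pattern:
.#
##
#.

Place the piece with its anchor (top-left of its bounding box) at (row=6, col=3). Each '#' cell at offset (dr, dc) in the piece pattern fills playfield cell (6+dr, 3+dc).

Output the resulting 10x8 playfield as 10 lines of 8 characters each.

Answer: ........
........
#....#..
..#.....
..#.##..
.#####..
#.#.###.
.####...
..##...#
..###..#

Derivation:
Fill (6+0,3+1) = (6,4)
Fill (6+1,3+0) = (7,3)
Fill (6+1,3+1) = (7,4)
Fill (6+2,3+0) = (8,3)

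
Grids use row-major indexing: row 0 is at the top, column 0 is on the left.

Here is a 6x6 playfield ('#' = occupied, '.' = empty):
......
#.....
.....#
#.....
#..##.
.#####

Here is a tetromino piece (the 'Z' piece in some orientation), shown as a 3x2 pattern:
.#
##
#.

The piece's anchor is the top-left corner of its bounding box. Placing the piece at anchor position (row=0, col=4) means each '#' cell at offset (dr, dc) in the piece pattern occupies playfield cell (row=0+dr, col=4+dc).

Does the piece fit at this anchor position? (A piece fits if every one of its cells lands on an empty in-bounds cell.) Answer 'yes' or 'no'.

Answer: yes

Derivation:
Check each piece cell at anchor (0, 4):
  offset (0,1) -> (0,5): empty -> OK
  offset (1,0) -> (1,4): empty -> OK
  offset (1,1) -> (1,5): empty -> OK
  offset (2,0) -> (2,4): empty -> OK
All cells valid: yes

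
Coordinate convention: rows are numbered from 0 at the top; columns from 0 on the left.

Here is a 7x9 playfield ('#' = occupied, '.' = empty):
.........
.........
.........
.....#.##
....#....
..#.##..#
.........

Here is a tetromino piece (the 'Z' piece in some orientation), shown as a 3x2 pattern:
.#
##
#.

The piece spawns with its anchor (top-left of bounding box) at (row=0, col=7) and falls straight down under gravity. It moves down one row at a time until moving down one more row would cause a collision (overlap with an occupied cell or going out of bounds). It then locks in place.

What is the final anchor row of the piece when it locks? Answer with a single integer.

Spawn at (row=0, col=7). Try each row:
  row 0: fits
  row 1: blocked -> lock at row 0

Answer: 0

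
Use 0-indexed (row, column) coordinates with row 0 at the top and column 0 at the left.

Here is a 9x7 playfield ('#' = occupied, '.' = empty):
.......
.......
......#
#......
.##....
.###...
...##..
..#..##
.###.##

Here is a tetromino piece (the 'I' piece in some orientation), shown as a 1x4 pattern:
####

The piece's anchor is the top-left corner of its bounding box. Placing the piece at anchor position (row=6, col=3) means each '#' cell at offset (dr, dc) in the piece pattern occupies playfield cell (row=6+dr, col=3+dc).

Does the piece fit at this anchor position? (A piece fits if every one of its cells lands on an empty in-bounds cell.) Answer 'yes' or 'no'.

Answer: no

Derivation:
Check each piece cell at anchor (6, 3):
  offset (0,0) -> (6,3): occupied ('#') -> FAIL
  offset (0,1) -> (6,4): occupied ('#') -> FAIL
  offset (0,2) -> (6,5): empty -> OK
  offset (0,3) -> (6,6): empty -> OK
All cells valid: no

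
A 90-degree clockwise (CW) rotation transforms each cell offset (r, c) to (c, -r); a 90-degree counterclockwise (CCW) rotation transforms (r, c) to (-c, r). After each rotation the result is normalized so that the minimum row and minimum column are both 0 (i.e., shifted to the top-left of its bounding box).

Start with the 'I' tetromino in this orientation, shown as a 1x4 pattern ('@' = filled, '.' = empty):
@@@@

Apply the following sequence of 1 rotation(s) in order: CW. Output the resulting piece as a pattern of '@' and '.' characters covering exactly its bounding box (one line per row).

Answer: @
@
@
@

Derivation:
Start:
@@@@
After rotation 1 (CW):
@
@
@
@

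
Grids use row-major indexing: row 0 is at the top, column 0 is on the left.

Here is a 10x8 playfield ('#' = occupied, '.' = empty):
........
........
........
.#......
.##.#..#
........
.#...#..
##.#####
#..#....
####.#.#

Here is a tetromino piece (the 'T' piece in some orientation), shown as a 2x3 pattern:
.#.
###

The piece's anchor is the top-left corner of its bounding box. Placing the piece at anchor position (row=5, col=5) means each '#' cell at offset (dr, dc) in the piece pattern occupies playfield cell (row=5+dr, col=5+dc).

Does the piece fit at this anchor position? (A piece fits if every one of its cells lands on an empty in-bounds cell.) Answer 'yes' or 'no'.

Check each piece cell at anchor (5, 5):
  offset (0,1) -> (5,6): empty -> OK
  offset (1,0) -> (6,5): occupied ('#') -> FAIL
  offset (1,1) -> (6,6): empty -> OK
  offset (1,2) -> (6,7): empty -> OK
All cells valid: no

Answer: no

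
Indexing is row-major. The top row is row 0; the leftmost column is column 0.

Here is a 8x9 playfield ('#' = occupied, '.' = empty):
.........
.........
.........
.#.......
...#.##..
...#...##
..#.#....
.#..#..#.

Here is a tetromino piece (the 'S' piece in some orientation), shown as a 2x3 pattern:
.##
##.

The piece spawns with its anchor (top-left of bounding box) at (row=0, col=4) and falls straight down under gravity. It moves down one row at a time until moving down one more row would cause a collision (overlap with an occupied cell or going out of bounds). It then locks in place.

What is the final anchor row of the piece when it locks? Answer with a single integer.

Answer: 2

Derivation:
Spawn at (row=0, col=4). Try each row:
  row 0: fits
  row 1: fits
  row 2: fits
  row 3: blocked -> lock at row 2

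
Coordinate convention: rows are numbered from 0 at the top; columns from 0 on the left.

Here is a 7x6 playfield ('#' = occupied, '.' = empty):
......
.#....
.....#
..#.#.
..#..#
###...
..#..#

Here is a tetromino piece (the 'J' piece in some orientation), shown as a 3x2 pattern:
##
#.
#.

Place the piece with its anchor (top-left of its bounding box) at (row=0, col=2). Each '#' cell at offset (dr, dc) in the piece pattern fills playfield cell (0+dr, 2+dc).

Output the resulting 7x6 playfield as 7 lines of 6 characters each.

Fill (0+0,2+0) = (0,2)
Fill (0+0,2+1) = (0,3)
Fill (0+1,2+0) = (1,2)
Fill (0+2,2+0) = (2,2)

Answer: ..##..
.##...
..#..#
..#.#.
..#..#
###...
..#..#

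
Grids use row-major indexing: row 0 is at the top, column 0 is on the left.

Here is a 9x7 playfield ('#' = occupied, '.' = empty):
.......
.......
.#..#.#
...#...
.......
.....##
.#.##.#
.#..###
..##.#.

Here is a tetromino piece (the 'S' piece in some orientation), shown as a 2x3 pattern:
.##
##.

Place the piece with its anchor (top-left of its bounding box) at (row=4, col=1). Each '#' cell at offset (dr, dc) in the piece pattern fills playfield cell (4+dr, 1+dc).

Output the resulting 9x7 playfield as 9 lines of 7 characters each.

Answer: .......
.......
.#..#.#
...#...
..##...
.##..##
.#.##.#
.#..###
..##.#.

Derivation:
Fill (4+0,1+1) = (4,2)
Fill (4+0,1+2) = (4,3)
Fill (4+1,1+0) = (5,1)
Fill (4+1,1+1) = (5,2)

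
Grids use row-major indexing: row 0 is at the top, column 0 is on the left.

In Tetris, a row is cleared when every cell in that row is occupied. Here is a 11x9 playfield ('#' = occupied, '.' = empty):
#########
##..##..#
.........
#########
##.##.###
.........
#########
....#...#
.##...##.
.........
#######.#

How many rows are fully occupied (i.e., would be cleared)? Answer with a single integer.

Answer: 3

Derivation:
Check each row:
  row 0: 0 empty cells -> FULL (clear)
  row 1: 4 empty cells -> not full
  row 2: 9 empty cells -> not full
  row 3: 0 empty cells -> FULL (clear)
  row 4: 2 empty cells -> not full
  row 5: 9 empty cells -> not full
  row 6: 0 empty cells -> FULL (clear)
  row 7: 7 empty cells -> not full
  row 8: 5 empty cells -> not full
  row 9: 9 empty cells -> not full
  row 10: 1 empty cell -> not full
Total rows cleared: 3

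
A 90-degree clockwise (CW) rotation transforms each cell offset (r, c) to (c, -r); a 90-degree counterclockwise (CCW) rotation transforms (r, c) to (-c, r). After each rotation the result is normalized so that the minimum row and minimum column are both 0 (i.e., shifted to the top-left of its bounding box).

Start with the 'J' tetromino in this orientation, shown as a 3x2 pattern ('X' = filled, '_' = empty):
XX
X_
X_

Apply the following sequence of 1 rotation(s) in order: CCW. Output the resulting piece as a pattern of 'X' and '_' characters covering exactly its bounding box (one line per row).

Start:
XX
X_
X_
After rotation 1 (CCW):
X__
XXX

Answer: X__
XXX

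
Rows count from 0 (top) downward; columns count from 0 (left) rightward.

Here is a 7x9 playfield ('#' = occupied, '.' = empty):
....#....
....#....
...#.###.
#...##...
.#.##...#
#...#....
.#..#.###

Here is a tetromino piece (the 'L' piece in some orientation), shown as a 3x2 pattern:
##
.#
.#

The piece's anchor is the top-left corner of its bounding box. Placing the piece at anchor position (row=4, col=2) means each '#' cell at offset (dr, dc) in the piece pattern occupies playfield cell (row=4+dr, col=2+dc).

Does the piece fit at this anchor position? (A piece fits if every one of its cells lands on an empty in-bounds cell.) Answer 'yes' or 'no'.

Check each piece cell at anchor (4, 2):
  offset (0,0) -> (4,2): empty -> OK
  offset (0,1) -> (4,3): occupied ('#') -> FAIL
  offset (1,1) -> (5,3): empty -> OK
  offset (2,1) -> (6,3): empty -> OK
All cells valid: no

Answer: no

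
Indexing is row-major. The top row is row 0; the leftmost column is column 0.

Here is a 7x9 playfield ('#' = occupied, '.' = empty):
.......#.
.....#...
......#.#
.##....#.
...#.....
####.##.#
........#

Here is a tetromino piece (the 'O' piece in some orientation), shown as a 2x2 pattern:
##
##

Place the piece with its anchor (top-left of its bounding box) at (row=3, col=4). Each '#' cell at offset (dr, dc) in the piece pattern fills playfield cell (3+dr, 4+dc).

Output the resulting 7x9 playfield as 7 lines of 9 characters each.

Fill (3+0,4+0) = (3,4)
Fill (3+0,4+1) = (3,5)
Fill (3+1,4+0) = (4,4)
Fill (3+1,4+1) = (4,5)

Answer: .......#.
.....#...
......#.#
.##.##.#.
...###...
####.##.#
........#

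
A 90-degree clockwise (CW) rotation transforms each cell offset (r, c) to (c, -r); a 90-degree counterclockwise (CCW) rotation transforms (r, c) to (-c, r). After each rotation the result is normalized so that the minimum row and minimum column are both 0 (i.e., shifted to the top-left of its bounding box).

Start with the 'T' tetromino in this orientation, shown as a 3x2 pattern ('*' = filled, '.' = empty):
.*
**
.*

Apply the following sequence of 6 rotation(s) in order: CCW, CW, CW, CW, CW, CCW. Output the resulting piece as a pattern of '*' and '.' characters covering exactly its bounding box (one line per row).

Start:
.*
**
.*
After rotation 1 (CCW):
***
.*.
After rotation 2 (CW):
.*
**
.*
After rotation 3 (CW):
.*.
***
After rotation 4 (CW):
*.
**
*.
After rotation 5 (CW):
***
.*.
After rotation 6 (CCW):
*.
**
*.

Answer: *.
**
*.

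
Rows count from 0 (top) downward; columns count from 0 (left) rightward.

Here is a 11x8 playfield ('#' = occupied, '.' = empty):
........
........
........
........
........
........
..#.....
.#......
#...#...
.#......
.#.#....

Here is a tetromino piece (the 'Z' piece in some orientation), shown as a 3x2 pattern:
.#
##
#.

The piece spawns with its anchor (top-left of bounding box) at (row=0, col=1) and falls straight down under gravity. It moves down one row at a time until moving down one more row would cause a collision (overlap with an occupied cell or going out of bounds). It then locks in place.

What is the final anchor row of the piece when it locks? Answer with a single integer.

Spawn at (row=0, col=1). Try each row:
  row 0: fits
  row 1: fits
  row 2: fits
  row 3: fits
  row 4: fits
  row 5: blocked -> lock at row 4

Answer: 4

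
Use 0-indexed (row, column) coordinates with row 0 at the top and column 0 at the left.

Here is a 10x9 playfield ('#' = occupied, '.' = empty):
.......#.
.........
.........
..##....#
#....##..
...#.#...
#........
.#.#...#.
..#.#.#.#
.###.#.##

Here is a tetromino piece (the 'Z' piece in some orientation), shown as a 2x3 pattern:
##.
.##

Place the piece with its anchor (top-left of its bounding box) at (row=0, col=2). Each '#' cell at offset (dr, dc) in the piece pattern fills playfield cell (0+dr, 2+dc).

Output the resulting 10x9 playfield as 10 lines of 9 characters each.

Fill (0+0,2+0) = (0,2)
Fill (0+0,2+1) = (0,3)
Fill (0+1,2+1) = (1,3)
Fill (0+1,2+2) = (1,4)

Answer: ..##...#.
...##....
.........
..##....#
#....##..
...#.#...
#........
.#.#...#.
..#.#.#.#
.###.#.##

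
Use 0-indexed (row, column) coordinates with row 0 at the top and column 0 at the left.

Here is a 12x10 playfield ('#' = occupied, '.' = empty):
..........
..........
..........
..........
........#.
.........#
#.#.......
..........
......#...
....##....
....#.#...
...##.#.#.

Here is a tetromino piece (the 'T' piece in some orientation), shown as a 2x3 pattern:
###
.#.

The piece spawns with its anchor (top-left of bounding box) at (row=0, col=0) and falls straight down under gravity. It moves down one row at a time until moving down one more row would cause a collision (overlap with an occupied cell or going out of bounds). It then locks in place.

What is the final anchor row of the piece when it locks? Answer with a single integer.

Answer: 5

Derivation:
Spawn at (row=0, col=0). Try each row:
  row 0: fits
  row 1: fits
  row 2: fits
  row 3: fits
  row 4: fits
  row 5: fits
  row 6: blocked -> lock at row 5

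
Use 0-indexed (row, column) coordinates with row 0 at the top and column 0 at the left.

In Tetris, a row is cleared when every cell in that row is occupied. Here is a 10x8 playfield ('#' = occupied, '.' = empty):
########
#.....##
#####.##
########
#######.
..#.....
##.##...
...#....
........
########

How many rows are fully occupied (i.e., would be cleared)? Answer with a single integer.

Check each row:
  row 0: 0 empty cells -> FULL (clear)
  row 1: 5 empty cells -> not full
  row 2: 1 empty cell -> not full
  row 3: 0 empty cells -> FULL (clear)
  row 4: 1 empty cell -> not full
  row 5: 7 empty cells -> not full
  row 6: 4 empty cells -> not full
  row 7: 7 empty cells -> not full
  row 8: 8 empty cells -> not full
  row 9: 0 empty cells -> FULL (clear)
Total rows cleared: 3

Answer: 3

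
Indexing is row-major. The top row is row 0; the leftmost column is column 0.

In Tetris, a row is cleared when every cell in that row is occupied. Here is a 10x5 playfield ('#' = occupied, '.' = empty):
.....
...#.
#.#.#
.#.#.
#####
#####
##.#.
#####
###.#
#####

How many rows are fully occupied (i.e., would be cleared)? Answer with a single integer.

Check each row:
  row 0: 5 empty cells -> not full
  row 1: 4 empty cells -> not full
  row 2: 2 empty cells -> not full
  row 3: 3 empty cells -> not full
  row 4: 0 empty cells -> FULL (clear)
  row 5: 0 empty cells -> FULL (clear)
  row 6: 2 empty cells -> not full
  row 7: 0 empty cells -> FULL (clear)
  row 8: 1 empty cell -> not full
  row 9: 0 empty cells -> FULL (clear)
Total rows cleared: 4

Answer: 4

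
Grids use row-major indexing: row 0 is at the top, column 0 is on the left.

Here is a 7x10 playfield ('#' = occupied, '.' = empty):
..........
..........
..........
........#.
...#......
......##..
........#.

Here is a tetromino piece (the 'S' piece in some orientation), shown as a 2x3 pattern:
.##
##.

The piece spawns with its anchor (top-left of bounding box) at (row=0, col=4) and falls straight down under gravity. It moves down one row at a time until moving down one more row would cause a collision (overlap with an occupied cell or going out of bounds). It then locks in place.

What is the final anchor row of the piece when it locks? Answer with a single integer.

Spawn at (row=0, col=4). Try each row:
  row 0: fits
  row 1: fits
  row 2: fits
  row 3: fits
  row 4: fits
  row 5: blocked -> lock at row 4

Answer: 4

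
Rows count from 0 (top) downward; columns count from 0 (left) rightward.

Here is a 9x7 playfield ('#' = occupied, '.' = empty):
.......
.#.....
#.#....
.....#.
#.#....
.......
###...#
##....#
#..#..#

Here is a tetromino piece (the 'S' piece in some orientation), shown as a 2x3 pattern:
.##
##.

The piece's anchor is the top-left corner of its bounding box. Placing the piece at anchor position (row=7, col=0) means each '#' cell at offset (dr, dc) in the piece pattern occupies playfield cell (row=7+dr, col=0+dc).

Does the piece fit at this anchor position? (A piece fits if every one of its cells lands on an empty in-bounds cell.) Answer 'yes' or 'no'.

Check each piece cell at anchor (7, 0):
  offset (0,1) -> (7,1): occupied ('#') -> FAIL
  offset (0,2) -> (7,2): empty -> OK
  offset (1,0) -> (8,0): occupied ('#') -> FAIL
  offset (1,1) -> (8,1): empty -> OK
All cells valid: no

Answer: no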